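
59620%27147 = 5326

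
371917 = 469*793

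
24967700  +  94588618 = 119556318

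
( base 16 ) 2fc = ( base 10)764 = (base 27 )118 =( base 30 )pe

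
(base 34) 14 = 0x26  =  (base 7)53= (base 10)38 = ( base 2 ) 100110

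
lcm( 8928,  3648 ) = 339264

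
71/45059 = 71/45059 = 0.00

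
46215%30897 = 15318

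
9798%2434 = 62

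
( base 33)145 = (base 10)1226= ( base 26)1L4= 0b10011001010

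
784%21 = 7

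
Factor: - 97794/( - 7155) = 2^1* 5^(-1 )*53^(-1)*1811^1 = 3622/265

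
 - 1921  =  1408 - 3329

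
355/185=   71/37 =1.92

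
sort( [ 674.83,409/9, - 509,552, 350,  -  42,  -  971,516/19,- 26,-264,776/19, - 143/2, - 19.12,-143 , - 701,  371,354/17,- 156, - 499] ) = [ - 971,-701,-509, - 499, - 264, - 156, - 143,  -  143/2,-42,- 26, - 19.12,354/17, 516/19,776/19,409/9,350, 371,552,674.83 ] 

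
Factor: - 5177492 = - 2^2*67^1*19319^1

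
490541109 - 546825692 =- 56284583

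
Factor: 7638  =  2^1*3^1*19^1*67^1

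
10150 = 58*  175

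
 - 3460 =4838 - 8298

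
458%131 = 65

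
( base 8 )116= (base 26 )30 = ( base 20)3i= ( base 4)1032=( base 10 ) 78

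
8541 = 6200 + 2341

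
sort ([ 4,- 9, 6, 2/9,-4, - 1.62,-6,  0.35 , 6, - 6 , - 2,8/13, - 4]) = [-9, - 6, - 6,  -  4, - 4,-2,- 1.62, 2/9 , 0.35  ,  8/13,4, 6, 6]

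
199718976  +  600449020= 800167996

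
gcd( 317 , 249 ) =1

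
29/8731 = 29/8731= 0.00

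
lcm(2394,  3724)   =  33516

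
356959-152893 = 204066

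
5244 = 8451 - 3207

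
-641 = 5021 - 5662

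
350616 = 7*50088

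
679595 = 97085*7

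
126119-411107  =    -  284988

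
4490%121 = 13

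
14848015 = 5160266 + 9687749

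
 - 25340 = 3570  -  28910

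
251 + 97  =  348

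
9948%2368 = 476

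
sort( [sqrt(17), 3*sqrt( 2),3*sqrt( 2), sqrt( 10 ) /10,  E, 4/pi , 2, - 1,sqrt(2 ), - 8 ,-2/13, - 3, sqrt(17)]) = [ - 8, - 3,  -  1, - 2/13,sqrt( 10 ) /10, 4/pi, sqrt( 2 ), 2, E,sqrt( 17), sqrt( 17), 3 * sqrt( 2), 3*sqrt(2) ]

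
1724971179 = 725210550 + 999760629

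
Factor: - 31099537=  - 7^1*89^1*49919^1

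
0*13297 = 0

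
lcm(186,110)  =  10230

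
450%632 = 450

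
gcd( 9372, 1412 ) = 4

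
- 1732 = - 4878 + 3146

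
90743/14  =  90743/14  =  6481.64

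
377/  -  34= -12 + 31/34 =-11.09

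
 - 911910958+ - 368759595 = - 1280670553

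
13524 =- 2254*( -6) 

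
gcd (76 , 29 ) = 1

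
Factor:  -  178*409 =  - 2^1*89^1*409^1 = -72802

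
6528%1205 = 503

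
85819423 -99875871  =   - 14056448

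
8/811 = 8/811   =  0.01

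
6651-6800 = -149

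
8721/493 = 17 + 20/29 = 17.69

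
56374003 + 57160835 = 113534838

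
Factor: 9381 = 3^1*53^1 *59^1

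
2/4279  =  2/4279 = 0.00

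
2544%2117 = 427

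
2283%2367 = 2283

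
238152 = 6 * 39692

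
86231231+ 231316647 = 317547878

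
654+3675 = 4329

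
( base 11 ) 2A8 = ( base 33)au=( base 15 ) 190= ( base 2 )101101000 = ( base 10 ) 360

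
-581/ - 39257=581/39257 = 0.01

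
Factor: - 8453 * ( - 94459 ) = 798461927 = 59^1 * 79^1*107^1*1601^1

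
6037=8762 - 2725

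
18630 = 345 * 54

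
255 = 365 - 110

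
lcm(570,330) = 6270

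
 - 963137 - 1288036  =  - 2251173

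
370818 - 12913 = 357905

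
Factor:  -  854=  - 2^1 * 7^1*61^1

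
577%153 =118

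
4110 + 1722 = 5832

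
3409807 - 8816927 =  - 5407120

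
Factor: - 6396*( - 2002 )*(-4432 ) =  -56750838144 = - 2^7*3^1*7^1*11^1*13^2*41^1*277^1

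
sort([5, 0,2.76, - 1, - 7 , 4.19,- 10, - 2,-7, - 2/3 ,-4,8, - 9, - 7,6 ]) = [ - 10, - 9, - 7, - 7 , - 7, - 4, - 2, - 1, - 2/3, 0,  2.76,4.19,5,6,8]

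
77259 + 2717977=2795236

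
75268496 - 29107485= 46161011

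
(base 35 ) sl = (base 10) 1001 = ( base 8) 1751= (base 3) 1101002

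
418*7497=3133746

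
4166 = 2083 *2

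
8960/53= 8960/53 = 169.06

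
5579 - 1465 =4114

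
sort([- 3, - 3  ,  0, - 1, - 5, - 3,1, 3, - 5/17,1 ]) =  [ - 5, - 3, - 3, - 3, - 1, - 5/17,0, 1,1,3]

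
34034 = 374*91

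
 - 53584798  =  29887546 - 83472344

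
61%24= 13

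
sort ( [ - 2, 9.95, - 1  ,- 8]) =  [ - 8, -2, - 1,9.95]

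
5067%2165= 737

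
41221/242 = 170 + 81/242 = 170.33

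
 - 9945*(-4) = 39780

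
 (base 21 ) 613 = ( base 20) 6da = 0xA6E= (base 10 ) 2670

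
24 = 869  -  845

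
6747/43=156+39/43= 156.91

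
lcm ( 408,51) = 408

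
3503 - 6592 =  - 3089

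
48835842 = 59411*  822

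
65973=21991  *3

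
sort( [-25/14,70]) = [  -  25/14, 70]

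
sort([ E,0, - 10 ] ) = [ - 10,0,E]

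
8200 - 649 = 7551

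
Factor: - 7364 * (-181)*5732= 7640091088= 2^4*7^1*181^1*263^1*1433^1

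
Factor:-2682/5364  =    -  2^(  -  1) = -  1/2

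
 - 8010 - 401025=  -409035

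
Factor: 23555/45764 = 2^( - 2)*5^1*7^1*17^( - 1) = 35/68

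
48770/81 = 48770/81 = 602.10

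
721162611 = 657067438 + 64095173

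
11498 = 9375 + 2123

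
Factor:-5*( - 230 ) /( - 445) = -2^1  *5^1*23^1*89^(-1) = -230/89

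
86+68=154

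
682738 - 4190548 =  - 3507810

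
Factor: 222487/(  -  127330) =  - 2^( - 1)*5^( -1) * 7^(  -  1 )*17^( - 1 )*31^1*107^( - 1) *7177^1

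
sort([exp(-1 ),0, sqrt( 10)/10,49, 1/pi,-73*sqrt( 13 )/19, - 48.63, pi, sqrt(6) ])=[ - 48.63, - 73*sqrt( 13) /19,0,sqrt ( 10 ) /10,1/pi,exp(-1),sqrt( 6)  ,  pi, 49 ] 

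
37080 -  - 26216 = 63296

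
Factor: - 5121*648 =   -  2^3*3^6*569^1 =- 3318408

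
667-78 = 589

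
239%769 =239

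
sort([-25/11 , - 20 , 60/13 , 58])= [- 20, - 25/11, 60/13,58] 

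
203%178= 25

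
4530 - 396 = 4134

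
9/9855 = 1/1095=0.00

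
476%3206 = 476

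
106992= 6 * 17832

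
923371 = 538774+384597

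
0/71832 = 0 = 0.00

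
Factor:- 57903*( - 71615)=3^1*5^1 * 14323^1 * 19301^1 = 4146723345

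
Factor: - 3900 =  - 2^2*3^1 * 5^2 * 13^1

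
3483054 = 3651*954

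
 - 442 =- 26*17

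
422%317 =105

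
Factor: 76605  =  3^1*5^1*5107^1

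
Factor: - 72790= -2^1 * 5^1* 29^1*251^1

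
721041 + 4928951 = 5649992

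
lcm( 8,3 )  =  24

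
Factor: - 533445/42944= - 795/64 = - 2^( - 6)*3^1*5^1*53^1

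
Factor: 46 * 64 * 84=2^9*3^1*7^1*23^1 = 247296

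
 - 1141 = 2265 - 3406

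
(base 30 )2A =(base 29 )2C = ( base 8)106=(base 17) 42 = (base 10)70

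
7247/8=905 + 7/8= 905.88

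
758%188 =6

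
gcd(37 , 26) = 1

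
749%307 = 135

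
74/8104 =37/4052= 0.01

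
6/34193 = 6/34193=0.00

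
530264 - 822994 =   -  292730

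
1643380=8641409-6998029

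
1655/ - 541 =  - 4  +  509/541 = - 3.06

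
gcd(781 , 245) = 1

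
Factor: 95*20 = 1900=2^2*5^2 * 19^1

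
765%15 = 0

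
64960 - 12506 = 52454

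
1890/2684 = 945/1342 = 0.70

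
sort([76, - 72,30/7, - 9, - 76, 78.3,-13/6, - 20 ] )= [ - 76, - 72,  -  20,-9 ,  -  13/6,30/7,76, 78.3 ]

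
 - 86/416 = -43/208 = -0.21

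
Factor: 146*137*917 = 2^1*7^1 * 73^1*131^1 * 137^1 = 18341834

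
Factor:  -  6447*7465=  -48126855 = - 3^1*5^1*7^1*307^1*1493^1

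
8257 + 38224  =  46481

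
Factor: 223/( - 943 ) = -23^(  -  1)*41^( - 1)*223^1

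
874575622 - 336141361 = 538434261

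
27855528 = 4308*6466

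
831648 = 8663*96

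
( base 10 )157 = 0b10011101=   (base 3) 12211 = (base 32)4t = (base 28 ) 5h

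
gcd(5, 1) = 1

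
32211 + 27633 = 59844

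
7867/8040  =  7867/8040= 0.98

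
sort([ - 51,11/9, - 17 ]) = [ - 51, - 17, 11/9 ]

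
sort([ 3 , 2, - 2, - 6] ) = [ - 6, - 2,  2,3] 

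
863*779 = 672277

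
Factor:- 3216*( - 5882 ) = 2^5*3^1*17^1*67^1 * 173^1 = 18916512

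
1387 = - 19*( - 73 )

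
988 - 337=651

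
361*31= 11191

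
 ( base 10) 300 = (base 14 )176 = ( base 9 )363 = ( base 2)100101100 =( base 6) 1220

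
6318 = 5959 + 359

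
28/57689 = 28/57689 = 0.00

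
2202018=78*28231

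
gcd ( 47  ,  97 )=1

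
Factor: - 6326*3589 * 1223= - 27767009122 = - 2^1*37^1*97^1*1223^1*3163^1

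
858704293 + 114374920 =973079213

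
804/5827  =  804/5827=0.14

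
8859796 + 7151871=16011667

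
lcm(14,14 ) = 14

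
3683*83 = 305689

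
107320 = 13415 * 8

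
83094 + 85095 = 168189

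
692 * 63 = 43596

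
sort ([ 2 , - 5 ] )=[ - 5,2 ] 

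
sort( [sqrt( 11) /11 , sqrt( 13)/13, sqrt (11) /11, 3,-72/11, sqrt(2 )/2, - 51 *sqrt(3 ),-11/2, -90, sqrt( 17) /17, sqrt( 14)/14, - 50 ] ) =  [ - 90, - 51*sqrt( 3 ), - 50,  -  72/11, - 11/2,sqrt( 17 )/17 , sqrt( 14) /14, sqrt( 13) /13,sqrt( 11 ) /11, sqrt (11)/11 , sqrt(2 ) /2, 3 ] 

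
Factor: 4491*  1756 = 2^2*3^2 *439^1*499^1 = 7886196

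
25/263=25/263 = 0.10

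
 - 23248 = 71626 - 94874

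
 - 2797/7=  - 400 + 3/7=- 399.57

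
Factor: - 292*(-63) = 2^2*3^2 * 7^1*73^1 = 18396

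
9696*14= 135744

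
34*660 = 22440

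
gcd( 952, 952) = 952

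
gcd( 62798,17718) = 2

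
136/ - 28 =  - 5  +  1/7 = -4.86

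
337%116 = 105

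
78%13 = 0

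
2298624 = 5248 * 438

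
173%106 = 67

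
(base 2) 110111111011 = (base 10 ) 3579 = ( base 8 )6773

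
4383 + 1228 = 5611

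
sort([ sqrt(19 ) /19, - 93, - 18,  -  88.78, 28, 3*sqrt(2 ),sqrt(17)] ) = [  -  93, -88.78, -18,sqrt( 19 ) /19,sqrt(17 ),3*sqrt (2), 28 ]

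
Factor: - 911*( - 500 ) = 455500 = 2^2*5^3*911^1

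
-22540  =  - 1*22540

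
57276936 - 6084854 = 51192082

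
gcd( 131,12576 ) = 131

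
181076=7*25868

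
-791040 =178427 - 969467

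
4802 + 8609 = 13411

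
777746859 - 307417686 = 470329173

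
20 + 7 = 27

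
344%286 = 58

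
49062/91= 539 + 1/7 = 539.14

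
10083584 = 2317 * 4352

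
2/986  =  1/493 = 0.00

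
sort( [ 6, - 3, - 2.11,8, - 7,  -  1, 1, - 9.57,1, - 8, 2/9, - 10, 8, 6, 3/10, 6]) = [ - 10,-9.57, - 8, - 7 , - 3,  -  2.11,  -  1, 2/9,  3/10,1,1,  6, 6,  6,8,  8]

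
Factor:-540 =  - 2^2*3^3*5^1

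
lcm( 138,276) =276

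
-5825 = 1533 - 7358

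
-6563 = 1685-8248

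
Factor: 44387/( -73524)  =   - 2^ ( - 2)*3^( - 1)*7^1* 11^( - 1)*17^1*373^1*557^( - 1) 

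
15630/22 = 7815/11 = 710.45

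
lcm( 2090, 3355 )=127490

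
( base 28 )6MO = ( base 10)5344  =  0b1010011100000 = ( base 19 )EF5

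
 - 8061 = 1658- 9719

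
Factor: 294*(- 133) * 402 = -15719004= -2^2*3^2 *7^3*19^1*67^1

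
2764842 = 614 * 4503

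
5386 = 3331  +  2055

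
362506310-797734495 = - 435228185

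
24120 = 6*4020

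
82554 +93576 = 176130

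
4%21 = 4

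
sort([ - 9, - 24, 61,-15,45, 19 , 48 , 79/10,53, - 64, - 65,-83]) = [ - 83, - 65, - 64, - 24, - 15, - 9,79/10,19,  45, 48,53, 61] 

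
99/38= 2 + 23/38 =2.61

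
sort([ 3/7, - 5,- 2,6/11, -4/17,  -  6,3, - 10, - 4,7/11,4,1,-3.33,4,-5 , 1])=[ - 10,-6,- 5,-5, - 4, - 3.33, - 2, - 4/17, 3/7,6/11, 7/11, 1, 1,3, 4, 4 ] 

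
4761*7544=35916984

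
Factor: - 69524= - 2^2*7^1*13^1*191^1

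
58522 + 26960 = 85482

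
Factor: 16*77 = 2^4*7^1*11^1 = 1232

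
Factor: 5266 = 2^1*2633^1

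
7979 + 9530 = 17509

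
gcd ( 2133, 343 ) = 1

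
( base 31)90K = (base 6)104045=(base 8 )20735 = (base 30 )9it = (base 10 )8669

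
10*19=190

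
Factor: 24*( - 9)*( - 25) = 2^3*3^3*5^2 = 5400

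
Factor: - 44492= - 2^2*7^2*227^1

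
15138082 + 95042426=110180508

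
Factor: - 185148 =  - 2^2*3^2*37^1 * 139^1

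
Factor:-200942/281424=  -  100471/140712 = -2^( - 3)*3^( - 1)*7^1*11^(  -  1 )*13^ (  -  1 ) * 31^1 * 41^ ( - 1 )*463^1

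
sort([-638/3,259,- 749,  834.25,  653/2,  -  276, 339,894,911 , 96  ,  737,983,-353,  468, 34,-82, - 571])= [ - 749, - 571, -353,  -  276,-638/3, - 82 , 34,96, 259,653/2,339,468,737 , 834.25,  894,911 , 983]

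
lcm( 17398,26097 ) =52194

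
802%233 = 103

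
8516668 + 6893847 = 15410515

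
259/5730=259/5730 = 0.05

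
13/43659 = 13/43659 = 0.00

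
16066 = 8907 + 7159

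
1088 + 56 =1144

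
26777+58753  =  85530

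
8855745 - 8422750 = 432995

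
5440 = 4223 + 1217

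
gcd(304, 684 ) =76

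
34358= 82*419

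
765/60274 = 765/60274 = 0.01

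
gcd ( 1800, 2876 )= 4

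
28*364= 10192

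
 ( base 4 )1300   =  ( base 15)77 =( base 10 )112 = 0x70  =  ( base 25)4c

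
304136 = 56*5431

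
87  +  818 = 905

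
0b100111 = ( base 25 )1E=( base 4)213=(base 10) 39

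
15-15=0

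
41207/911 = 41207/911  =  45.23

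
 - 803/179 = - 803/179 =- 4.49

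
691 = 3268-2577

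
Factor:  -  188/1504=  - 1/8 = - 2^( - 3 ) 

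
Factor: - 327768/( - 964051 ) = 2^3*3^1 * 7^1*11^( - 1)*1951^1*87641^(- 1) 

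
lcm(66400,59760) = 597600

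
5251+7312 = 12563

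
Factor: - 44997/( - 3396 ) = 2^( - 2) * 53^1 =53/4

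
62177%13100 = 9777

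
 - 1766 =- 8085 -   -  6319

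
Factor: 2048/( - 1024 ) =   -  2 = -2^1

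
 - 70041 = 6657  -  76698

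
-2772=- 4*693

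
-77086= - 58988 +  - 18098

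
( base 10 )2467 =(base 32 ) 2d3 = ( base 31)2HI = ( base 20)637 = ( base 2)100110100011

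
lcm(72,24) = 72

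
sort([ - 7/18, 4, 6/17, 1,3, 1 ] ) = [ - 7/18, 6/17,  1, 1, 3, 4] 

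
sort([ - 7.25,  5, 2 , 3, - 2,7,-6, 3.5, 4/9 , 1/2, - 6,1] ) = [ - 7.25, - 6  ,- 6,-2, 4/9, 1/2, 1, 2,  3 , 3.5 , 5, 7]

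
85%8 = 5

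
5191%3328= 1863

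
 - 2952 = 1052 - 4004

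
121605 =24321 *5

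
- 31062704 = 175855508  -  206918212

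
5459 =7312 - 1853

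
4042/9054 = 2021/4527 = 0.45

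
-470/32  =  - 235/16 = - 14.69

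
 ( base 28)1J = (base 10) 47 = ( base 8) 57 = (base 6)115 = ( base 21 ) 25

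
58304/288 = 202 + 4/9 = 202.44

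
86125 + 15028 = 101153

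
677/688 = 677/688 = 0.98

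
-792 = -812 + 20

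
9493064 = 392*24217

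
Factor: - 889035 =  - 3^1*5^1*7^1*8467^1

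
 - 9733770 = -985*9882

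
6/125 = 6/125 = 0.05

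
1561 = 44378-42817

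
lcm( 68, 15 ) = 1020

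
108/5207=108/5207 = 0.02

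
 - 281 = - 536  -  -255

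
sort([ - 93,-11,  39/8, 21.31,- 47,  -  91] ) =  [ - 93,- 91, - 47,-11,39/8,21.31 ] 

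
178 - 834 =  -  656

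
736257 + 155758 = 892015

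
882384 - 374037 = 508347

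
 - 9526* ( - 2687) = 25596362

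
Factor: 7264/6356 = 2^3*7^( - 1) = 8/7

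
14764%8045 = 6719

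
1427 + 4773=6200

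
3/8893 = 3/8893  =  0.00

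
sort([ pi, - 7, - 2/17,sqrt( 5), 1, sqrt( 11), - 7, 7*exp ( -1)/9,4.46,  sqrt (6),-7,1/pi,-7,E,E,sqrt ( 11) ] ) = [-7, - 7, - 7, - 7, - 2/17, 7*exp(  -  1)/9, 1/pi, 1,sqrt( 5 ) , sqrt (6), E, E,pi, sqrt(11 ),sqrt( 11 ), 4.46] 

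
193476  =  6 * 32246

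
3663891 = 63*58157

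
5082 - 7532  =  -2450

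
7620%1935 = 1815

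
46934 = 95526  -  48592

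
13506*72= 972432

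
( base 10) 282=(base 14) 162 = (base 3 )101110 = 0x11A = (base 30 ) 9C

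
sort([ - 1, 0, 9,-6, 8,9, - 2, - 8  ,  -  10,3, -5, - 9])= [ - 10,  -  9,-8, - 6, - 5,  -  2, - 1, 0,3, 8, 9, 9] 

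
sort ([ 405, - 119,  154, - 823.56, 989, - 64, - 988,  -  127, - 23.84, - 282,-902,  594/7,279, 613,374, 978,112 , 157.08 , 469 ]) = [ - 988, - 902, - 823.56, - 282,  -  127, - 119, - 64, - 23.84,594/7,112,154,157.08,  279,374, 405, 469, 613, 978 , 989 ] 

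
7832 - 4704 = 3128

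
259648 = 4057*64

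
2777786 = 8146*341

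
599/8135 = 599/8135 = 0.07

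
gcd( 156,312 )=156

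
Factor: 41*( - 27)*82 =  - 90774 = - 2^1 * 3^3*41^2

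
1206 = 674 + 532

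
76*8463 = 643188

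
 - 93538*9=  - 841842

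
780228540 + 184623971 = 964852511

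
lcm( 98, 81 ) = 7938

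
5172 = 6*862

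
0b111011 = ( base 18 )35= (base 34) 1p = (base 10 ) 59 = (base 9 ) 65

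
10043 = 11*913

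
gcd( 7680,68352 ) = 768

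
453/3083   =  453/3083 = 0.15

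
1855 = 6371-4516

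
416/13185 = 416/13185 = 0.03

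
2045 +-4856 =  -  2811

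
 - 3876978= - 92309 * 42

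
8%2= 0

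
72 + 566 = 638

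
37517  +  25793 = 63310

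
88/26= 3 + 5/13 = 3.38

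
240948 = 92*2619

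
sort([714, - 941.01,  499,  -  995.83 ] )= [ - 995.83 ,-941.01,499,714]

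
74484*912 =67929408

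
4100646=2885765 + 1214881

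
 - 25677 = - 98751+73074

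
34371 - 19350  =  15021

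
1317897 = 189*6973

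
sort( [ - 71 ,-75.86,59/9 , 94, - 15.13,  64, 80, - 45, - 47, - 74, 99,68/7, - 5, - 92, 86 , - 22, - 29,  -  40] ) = [ - 92,-75.86, - 74, - 71, - 47, - 45, - 40,- 29, - 22, - 15.13, - 5, 59/9,  68/7, 64, 80,86 , 94, 99 ] 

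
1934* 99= 191466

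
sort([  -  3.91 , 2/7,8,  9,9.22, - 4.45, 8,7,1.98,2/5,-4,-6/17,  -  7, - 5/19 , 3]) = [-7,-4.45, - 4, -3.91,-6/17, - 5/19, 2/7,2/5,1.98,3, 7,8, 8, 9,9.22]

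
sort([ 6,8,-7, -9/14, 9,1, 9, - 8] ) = [-8, - 7, - 9/14, 1, 6,8,  9 , 9] 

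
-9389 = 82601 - 91990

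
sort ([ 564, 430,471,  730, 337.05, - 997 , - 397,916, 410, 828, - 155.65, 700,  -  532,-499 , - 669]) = [ - 997,  -  669, - 532,  -  499,-397, - 155.65, 337.05,410,430,471, 564, 700, 730, 828, 916 ] 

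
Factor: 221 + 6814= 7035 = 3^1*5^1 * 7^1 *67^1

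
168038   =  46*3653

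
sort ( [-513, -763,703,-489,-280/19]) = [ - 763, - 513 , - 489, - 280/19 , 703]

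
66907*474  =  31713918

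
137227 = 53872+83355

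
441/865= 441/865= 0.51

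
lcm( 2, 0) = 0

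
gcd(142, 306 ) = 2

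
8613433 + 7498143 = 16111576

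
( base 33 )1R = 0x3c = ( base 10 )60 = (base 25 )2A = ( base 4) 330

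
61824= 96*644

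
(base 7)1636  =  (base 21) 1AD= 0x298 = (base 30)m4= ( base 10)664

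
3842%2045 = 1797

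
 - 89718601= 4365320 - 94083921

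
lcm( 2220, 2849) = 170940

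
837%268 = 33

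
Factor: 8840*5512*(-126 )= - 2^7*3^2 * 5^1*7^1*13^2*17^1 * 53^1 = - 6139486080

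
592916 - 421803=171113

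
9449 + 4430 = 13879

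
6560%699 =269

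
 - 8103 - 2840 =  - 10943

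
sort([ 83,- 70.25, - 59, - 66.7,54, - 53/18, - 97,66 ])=[ - 97, - 70.25, - 66.7, -59, -53/18,54,  66, 83] 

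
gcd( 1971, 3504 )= 219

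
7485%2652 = 2181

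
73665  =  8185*9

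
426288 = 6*71048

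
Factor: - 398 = -2^1*199^1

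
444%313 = 131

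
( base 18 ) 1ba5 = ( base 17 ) 1G2A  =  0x256D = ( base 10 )9581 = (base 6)112205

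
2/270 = 1/135 = 0.01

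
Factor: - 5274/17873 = -18/61= - 2^1*3^2*61^(-1)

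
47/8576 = 47/8576  =  0.01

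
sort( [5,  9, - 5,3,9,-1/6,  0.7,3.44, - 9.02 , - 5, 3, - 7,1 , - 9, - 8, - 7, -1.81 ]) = [ -9.02,  -  9,-8, - 7, - 7,-5, - 5 , - 1.81, - 1/6,  0.7,1,3,3, 3.44,5,9,9 ]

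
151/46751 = 151/46751 =0.00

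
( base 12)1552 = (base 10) 2510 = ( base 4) 213032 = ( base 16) 9ce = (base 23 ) 4H3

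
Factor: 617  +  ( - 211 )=2^1*7^1*29^1 = 406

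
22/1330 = 11/665 = 0.02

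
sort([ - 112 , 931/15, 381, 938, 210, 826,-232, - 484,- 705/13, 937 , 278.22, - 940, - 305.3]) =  [ - 940,- 484 , - 305.3, - 232, - 112, - 705/13, 931/15, 210,  278.22, 381, 826,  937,938] 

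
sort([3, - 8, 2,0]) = [ - 8, 0, 2, 3 ] 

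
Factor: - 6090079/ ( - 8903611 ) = 277^( - 1 )*727^1*8377^1*32143^ ( - 1)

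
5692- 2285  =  3407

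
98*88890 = 8711220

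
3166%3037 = 129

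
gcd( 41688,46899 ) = 5211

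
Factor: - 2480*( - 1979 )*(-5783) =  - 2^4*5^1*31^1*1979^1*5783^1 = - 28382501360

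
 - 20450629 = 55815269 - 76265898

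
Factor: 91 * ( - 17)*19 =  -29393= -7^1*13^1*17^1*19^1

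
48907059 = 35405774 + 13501285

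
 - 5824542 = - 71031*82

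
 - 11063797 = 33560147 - 44623944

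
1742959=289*6031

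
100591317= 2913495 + 97677822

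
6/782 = 3/391 = 0.01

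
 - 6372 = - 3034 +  - 3338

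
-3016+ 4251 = 1235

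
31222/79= 395 + 17/79=395.22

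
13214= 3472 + 9742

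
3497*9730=34025810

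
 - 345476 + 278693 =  - 66783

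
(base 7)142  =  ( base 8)117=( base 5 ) 304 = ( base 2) 1001111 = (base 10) 79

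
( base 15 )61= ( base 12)77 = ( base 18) 51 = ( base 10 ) 91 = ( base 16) 5B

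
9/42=3/14   =  0.21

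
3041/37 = 3041/37 = 82.19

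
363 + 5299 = 5662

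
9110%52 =10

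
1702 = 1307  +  395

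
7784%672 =392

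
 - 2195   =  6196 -8391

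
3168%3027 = 141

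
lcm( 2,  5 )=10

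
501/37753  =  501/37753=0.01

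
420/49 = 8 + 4/7 = 8.57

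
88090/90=978 + 7/9 = 978.78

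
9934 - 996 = 8938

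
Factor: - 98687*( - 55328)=5460154336 = 2^5*7^1*13^1*19^1 *29^1*41^1*83^1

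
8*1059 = 8472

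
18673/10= 1867 + 3/10 = 1867.30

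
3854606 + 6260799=10115405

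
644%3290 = 644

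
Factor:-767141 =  - 139^1*5519^1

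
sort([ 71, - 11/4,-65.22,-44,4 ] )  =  [ - 65.22, - 44, -11/4,4,71 ] 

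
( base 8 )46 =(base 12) 32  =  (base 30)18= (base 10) 38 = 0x26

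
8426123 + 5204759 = 13630882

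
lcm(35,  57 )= 1995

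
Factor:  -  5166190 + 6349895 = 1183705 = 5^1*61^1*3881^1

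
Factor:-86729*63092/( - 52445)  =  5471906068/52445 = 2^2* 5^( -1)*17^( - 1)*617^( - 1 ) * 15773^1* 86729^1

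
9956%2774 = 1634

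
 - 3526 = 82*( -43)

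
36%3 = 0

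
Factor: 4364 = 2^2*1091^1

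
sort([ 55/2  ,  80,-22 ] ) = [ - 22 , 55/2,80 ] 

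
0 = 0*416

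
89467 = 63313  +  26154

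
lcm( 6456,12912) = 12912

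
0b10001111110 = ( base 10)1150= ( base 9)1517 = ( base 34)XS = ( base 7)3232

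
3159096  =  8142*388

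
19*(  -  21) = -399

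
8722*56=488432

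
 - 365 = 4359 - 4724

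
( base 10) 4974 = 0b1001101101110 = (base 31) 55e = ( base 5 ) 124344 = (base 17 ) 103A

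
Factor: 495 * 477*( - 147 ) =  - 3^5*5^1*7^2*11^1*53^1=-34708905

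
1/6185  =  1/6185  =  0.00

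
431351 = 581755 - 150404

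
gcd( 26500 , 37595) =5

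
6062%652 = 194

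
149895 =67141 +82754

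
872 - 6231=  - 5359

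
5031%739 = 597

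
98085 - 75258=22827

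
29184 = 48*608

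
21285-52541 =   -  31256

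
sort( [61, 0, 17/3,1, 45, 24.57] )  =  [ 0, 1, 17/3, 24.57, 45, 61 ] 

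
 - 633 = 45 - 678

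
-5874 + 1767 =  - 4107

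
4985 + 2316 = 7301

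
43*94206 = 4050858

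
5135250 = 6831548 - 1696298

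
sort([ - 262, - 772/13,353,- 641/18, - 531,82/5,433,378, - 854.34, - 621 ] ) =[ - 854.34,  -  621,-531, - 262, - 772/13,  -  641/18 , 82/5, 353,378, 433] 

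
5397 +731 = 6128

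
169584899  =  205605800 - 36020901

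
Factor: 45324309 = 3^1*47^1*321449^1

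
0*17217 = 0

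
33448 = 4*8362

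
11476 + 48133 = 59609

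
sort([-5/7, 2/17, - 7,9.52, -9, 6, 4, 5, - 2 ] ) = [-9, - 7, - 2, - 5/7, 2/17, 4, 5, 6,  9.52]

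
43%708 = 43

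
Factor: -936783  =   - 3^2*104087^1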